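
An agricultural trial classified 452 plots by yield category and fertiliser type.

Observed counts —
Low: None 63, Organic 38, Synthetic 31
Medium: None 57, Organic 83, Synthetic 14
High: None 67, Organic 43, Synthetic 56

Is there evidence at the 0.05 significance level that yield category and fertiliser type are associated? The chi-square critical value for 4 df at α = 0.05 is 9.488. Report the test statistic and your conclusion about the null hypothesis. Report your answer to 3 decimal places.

43.998; reject H₀

Row totals: 132, 154, 166. Column totals: 187, 164, 101. Grand total N = 452.
Expected counts (row total × column total / N):
  Low, None: 132×187/452 = 54.6106
  Low, Organic: 132×164/452 = 47.8938
  Low, Synthetic: 132×101/452 = 29.4956
  Medium, None: 154×187/452 = 63.7124
  Medium, Organic: 154×164/452 = 55.8761
  Medium, Synthetic: 154×101/452 = 34.4115
  High, None: 166×187/452 = 68.6770
  High, Organic: 166×164/452 = 60.2301
  High, Synthetic: 166×101/452 = 37.0929
Contributions (O − E)²/E:
  (63 − 54.6106)²/54.6106 = 1.2888
  (38 − 47.8938)²/47.8938 = 2.0438
  (31 − 29.4956)²/29.4956 = 0.0767
  (57 − 63.7124)²/63.7124 = 0.7072
  (83 − 55.8761)²/55.8761 = 13.1667
  (14 − 34.4115)²/34.4115 = 12.1073
  (67 − 68.6770)²/68.6770 = 0.0410
  (43 − 60.2301)²/60.2301 = 4.9290
  (56 − 37.0929)²/37.0929 = 9.6374
χ² = 1.2888 + 2.0438 + 0.0767 + 0.7072 + 13.1667 + 12.1073 + 0.0410 + 4.9290 + 9.6374 = 43.998
df = (3−1)(3−1) = 4. Since 43.998 > 9.488, reject the null hypothesis of independence at α = 0.05.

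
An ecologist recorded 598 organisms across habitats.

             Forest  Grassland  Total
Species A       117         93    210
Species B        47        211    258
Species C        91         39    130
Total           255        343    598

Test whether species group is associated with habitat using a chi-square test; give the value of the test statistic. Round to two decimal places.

117.38

Grand total N = 598.
Expected counts (row total × column total / N):
  Species A, Forest: 210×255/598 = 89.5485
  Species A, Grassland: 210×343/598 = 120.4515
  Species B, Forest: 258×255/598 = 110.0167
  Species B, Grassland: 258×343/598 = 147.9833
  Species C, Forest: 130×255/598 = 55.4348
  Species C, Grassland: 130×343/598 = 74.5652
Contributions (O − E)²/E:
  (117 − 89.5485)²/89.5485 = 8.4154
  (93 − 120.4515)²/120.4515 = 6.2563
  (47 − 110.0167)²/110.0167 = 36.0955
  (211 − 147.9833)²/147.9833 = 26.8348
  (91 − 55.4348)²/55.4348 = 22.8175
  (39 − 74.5652)²/74.5652 = 16.9635
χ² = 8.4154 + 6.2563 + 36.0955 + 26.8348 + 22.8175 + 16.9635 = 117.38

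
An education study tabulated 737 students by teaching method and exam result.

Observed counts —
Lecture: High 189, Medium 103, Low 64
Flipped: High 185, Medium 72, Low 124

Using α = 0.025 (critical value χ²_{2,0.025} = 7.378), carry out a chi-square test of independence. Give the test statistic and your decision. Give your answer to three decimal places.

Row totals: 356, 381. Column totals: 374, 175, 188. Grand total N = 737.
Expected counts (row total × column total / N):
  Lecture, High: 356×374/737 = 180.6567
  Lecture, Medium: 356×175/737 = 84.5319
  Lecture, Low: 356×188/737 = 90.8114
  Flipped, High: 381×374/737 = 193.3433
  Flipped, Medium: 381×175/737 = 90.4681
  Flipped, Low: 381×188/737 = 97.1886
Contributions (O − E)²/E:
  (189 − 180.6567)²/180.6567 = 0.3853
  (103 − 84.5319)²/84.5319 = 4.0348
  (64 − 90.8114)²/90.8114 = 7.9159
  (185 − 193.3433)²/193.3433 = 0.3600
  (72 − 90.4681)²/90.4681 = 3.7701
  (124 − 97.1886)²/97.1886 = 7.3965
χ² = 0.3853 + 4.0348 + 7.9159 + 0.3600 + 3.7701 + 7.3965 = 23.863
df = (2−1)(3−1) = 2. Since 23.863 > 7.378, reject the null hypothesis of independence at α = 0.025.

23.863; reject H₀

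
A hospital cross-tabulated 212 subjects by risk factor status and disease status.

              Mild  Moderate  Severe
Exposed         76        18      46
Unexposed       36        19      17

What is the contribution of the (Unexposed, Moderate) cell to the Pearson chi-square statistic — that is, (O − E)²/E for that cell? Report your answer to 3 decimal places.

3.294

Row total (Unexposed) = 72; column total (Moderate) = 37; N = 212.
Expected count E = 72 × 37 / 212 = 12.5660.
Contribution = (O − E)²/E = (19 − 12.5660)² / 12.5660 = 3.294.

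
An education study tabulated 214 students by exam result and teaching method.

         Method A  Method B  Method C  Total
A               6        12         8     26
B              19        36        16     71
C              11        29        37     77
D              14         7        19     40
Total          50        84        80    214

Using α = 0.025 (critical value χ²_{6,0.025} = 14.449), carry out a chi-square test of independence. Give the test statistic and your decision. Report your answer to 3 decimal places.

20.876; reject H₀

Grand total N = 214.
Expected counts (row total × column total / N):
  A, Method A: 26×50/214 = 6.07477
  A, Method B: 26×84/214 = 10.20561
  A, Method C: 26×80/214 = 9.71963
  B, Method A: 71×50/214 = 16.58879
  B, Method B: 71×84/214 = 27.86916
  B, Method C: 71×80/214 = 26.54206
  C, Method A: 77×50/214 = 17.99065
  C, Method B: 77×84/214 = 30.22430
  C, Method C: 77×80/214 = 28.78505
  D, Method A: 40×50/214 = 9.34579
  D, Method B: 40×84/214 = 15.70093
  D, Method C: 40×80/214 = 14.95327
Contributions (O − E)²/E:
  (6 − 6.07477)²/6.07477 = 0.0009
  (12 − 10.20561)²/10.20561 = 0.3155
  (8 − 9.71963)²/9.71963 = 0.3042
  (19 − 16.58879)²/16.58879 = 0.3505
  (36 − 27.86916)²/27.86916 = 2.3722
  (16 − 26.54206)²/26.54206 = 4.1871
  (11 − 17.99065)²/17.99065 = 2.7164
  (29 − 30.22430)²/30.22430 = 0.0496
  (37 − 28.78505)²/28.78505 = 2.3445
  (14 − 9.34579)²/9.34579 = 2.3178
  (7 − 15.70093)²/15.70093 = 4.8218
  (19 − 14.95327)²/14.95327 = 1.0951
χ² = 0.0009 + 0.3155 + 0.3042 + 0.3505 + 2.3722 + 4.1871 + 2.7164 + 0.0496 + 2.3445 + 2.3178 + 4.8218 + 1.0951 = 20.876
df = (4−1)(3−1) = 6. Since 20.876 > 14.449, reject the null hypothesis of independence at α = 0.025.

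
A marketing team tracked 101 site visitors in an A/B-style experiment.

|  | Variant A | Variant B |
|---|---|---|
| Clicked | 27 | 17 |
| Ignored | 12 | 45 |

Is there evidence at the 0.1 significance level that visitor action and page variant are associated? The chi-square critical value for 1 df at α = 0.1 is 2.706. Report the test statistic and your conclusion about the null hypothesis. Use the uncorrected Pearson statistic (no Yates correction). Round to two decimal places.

Row totals: 44, 57. Column totals: 39, 62. Grand total N = 101.
Expected counts (row total × column total / N):
  Clicked, Variant A: 44×39/101 = 16.990
  Clicked, Variant B: 44×62/101 = 27.010
  Ignored, Variant A: 57×39/101 = 22.010
  Ignored, Variant B: 57×62/101 = 34.990
Contributions (O − E)²/E:
  (27 − 16.990)²/16.990 = 5.8976
  (17 − 27.010)²/27.010 = 3.7097
  (12 − 22.010)²/22.010 = 4.5525
  (45 − 34.990)²/34.990 = 2.8637
χ² = 5.8976 + 3.7097 + 4.5525 + 2.8637 = 17.02
df = (2−1)(2−1) = 1. Since 17.02 > 2.706, reject the null hypothesis of independence at α = 0.1.

17.02; reject H₀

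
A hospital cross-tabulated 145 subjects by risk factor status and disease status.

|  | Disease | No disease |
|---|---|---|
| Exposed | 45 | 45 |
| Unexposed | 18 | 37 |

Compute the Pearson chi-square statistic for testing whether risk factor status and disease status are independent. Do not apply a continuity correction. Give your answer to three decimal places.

4.145

Row totals: 90, 55. Column totals: 63, 82. Grand total N = 145.
Expected counts (row total × column total / N):
  Exposed, Disease: 90×63/145 = 39.1034
  Exposed, No disease: 90×82/145 = 50.8966
  Unexposed, Disease: 55×63/145 = 23.8966
  Unexposed, No disease: 55×82/145 = 31.1034
Contributions (O − E)²/E:
  (45 − 39.1034)²/39.1034 = 0.8892
  (45 − 50.8966)²/50.8966 = 0.6831
  (18 − 23.8966)²/23.8966 = 1.4550
  (37 − 31.1034)²/31.1034 = 1.1179
χ² = 0.8892 + 0.6831 + 1.4550 + 1.1179 = 4.145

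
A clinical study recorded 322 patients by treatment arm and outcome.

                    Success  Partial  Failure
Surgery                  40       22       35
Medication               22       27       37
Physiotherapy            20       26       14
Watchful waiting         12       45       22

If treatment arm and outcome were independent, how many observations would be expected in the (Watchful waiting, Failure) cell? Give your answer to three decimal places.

Row total (Watchful waiting) = 79; column total (Failure) = 108; grand total N = 322.
Expected count = (row total × column total) / N = 79 × 108 / 322 = 26.497.

26.497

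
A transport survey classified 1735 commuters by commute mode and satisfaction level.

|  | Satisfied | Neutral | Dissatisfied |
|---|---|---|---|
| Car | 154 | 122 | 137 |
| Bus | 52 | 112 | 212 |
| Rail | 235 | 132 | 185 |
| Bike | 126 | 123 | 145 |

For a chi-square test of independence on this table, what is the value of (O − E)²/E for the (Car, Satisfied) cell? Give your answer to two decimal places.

2.68

Row total (Car) = 413; column total (Satisfied) = 567; N = 1735.
Expected count E = 413 × 567 / 1735 = 134.969.
Contribution = (O − E)²/E = (154 − 134.969)² / 134.969 = 2.68.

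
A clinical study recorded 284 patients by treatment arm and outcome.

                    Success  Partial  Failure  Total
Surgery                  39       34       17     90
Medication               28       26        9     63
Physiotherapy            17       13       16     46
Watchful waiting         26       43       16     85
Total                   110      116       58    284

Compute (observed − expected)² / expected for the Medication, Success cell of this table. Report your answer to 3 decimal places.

Row total (Medication) = 63; column total (Success) = 110; N = 284.
Expected count E = 63 × 110 / 284 = 24.4014.
Contribution = (O − E)²/E = (28 − 24.4014)² / 24.4014 = 0.531.

0.531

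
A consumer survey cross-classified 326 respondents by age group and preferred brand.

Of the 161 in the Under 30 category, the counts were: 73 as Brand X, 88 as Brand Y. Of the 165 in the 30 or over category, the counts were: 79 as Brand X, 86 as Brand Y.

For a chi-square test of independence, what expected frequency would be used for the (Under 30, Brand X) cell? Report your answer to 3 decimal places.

Row total (Under 30) = 161; column total (Brand X) = 152; grand total N = 326.
Expected count = (row total × column total) / N = 161 × 152 / 326 = 75.067.

75.067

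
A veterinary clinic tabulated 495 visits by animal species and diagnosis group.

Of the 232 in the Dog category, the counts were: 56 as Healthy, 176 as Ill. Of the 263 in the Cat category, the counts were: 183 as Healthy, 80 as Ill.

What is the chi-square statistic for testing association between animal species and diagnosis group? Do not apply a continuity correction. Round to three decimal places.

Row totals: 232, 263. Column totals: 239, 256. Grand total N = 495.
Expected counts (row total × column total / N):
  Dog, Healthy: 232×239/495 = 112.0162
  Dog, Ill: 232×256/495 = 119.9838
  Cat, Healthy: 263×239/495 = 126.9838
  Cat, Ill: 263×256/495 = 136.0162
Contributions (O − E)²/E:
  (56 − 112.0162)²/112.0162 = 28.0122
  (176 − 119.9838)²/119.9838 = 26.1520
  (183 − 126.9838)²/126.9838 = 24.7104
  (80 − 136.0162)²/136.0162 = 23.0694
χ² = 28.0122 + 26.1520 + 24.7104 + 23.0694 = 101.944

101.944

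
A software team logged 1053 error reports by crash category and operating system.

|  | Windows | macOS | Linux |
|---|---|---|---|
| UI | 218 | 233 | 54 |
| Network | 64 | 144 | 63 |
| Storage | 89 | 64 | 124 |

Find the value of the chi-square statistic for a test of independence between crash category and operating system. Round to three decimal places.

144.620

Row totals: 505, 271, 277. Column totals: 371, 441, 241. Grand total N = 1053.
Expected counts (row total × column total / N):
  UI, Windows: 505×371/1053 = 177.9250
  UI, macOS: 505×441/1053 = 211.4957
  UI, Linux: 505×241/1053 = 115.5793
  Network, Windows: 271×371/1053 = 95.4805
  Network, macOS: 271×441/1053 = 113.4957
  Network, Linux: 271×241/1053 = 62.0237
  Storage, Windows: 277×371/1053 = 97.5945
  Storage, macOS: 277×441/1053 = 116.0085
  Storage, Linux: 277×241/1053 = 63.3970
Contributions (O − E)²/E:
  (218 − 177.9250)²/177.9250 = 9.0263
  (233 − 211.4957)²/211.4957 = 2.1865
  (54 − 115.5793)²/115.5793 = 32.8087
  (64 − 95.4805)²/95.4805 = 10.3793
  (144 − 113.4957)²/113.4957 = 8.1987
  (63 − 62.0237)²/62.0237 = 0.0154
  (89 − 97.5945)²/97.5945 = 0.7569
  (64 − 116.0085)²/116.0085 = 23.3163
  (124 − 63.3970)²/63.3970 = 57.9321
χ² = 9.0263 + 2.1865 + 32.8087 + 10.3793 + 8.1987 + 0.0154 + 0.7569 + 23.3163 + 57.9321 = 144.620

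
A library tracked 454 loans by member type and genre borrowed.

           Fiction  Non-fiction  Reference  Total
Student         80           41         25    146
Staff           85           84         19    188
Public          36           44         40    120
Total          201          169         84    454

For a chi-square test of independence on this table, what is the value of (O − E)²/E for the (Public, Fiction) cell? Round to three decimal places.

5.522

Row total (Public) = 120; column total (Fiction) = 201; N = 454.
Expected count E = 120 × 201 / 454 = 53.1278.
Contribution = (O − E)²/E = (36 − 53.1278)² / 53.1278 = 5.522.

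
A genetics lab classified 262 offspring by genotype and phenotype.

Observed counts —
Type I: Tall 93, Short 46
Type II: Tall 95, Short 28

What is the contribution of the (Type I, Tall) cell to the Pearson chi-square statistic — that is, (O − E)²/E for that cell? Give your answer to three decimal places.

Row total (Type I) = 139; column total (Tall) = 188; N = 262.
Expected count E = 139 × 188 / 262 = 99.7405.
Contribution = (O − E)²/E = (93 − 99.7405)² / 99.7405 = 0.456.

0.456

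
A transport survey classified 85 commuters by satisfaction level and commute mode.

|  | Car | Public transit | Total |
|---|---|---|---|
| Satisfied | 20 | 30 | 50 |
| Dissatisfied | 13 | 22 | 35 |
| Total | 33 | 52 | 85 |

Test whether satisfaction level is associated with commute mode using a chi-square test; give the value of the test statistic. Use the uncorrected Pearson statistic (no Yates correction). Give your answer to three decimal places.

0.071

Grand total N = 85.
Expected counts (row total × column total / N):
  Satisfied, Car: 50×33/85 = 19.4118
  Satisfied, Public transit: 50×52/85 = 30.5882
  Dissatisfied, Car: 35×33/85 = 13.5882
  Dissatisfied, Public transit: 35×52/85 = 21.4118
Contributions (O − E)²/E:
  (20 − 19.4118)²/19.4118 = 0.0178
  (30 − 30.5882)²/30.5882 = 0.0113
  (13 − 13.5882)²/13.5882 = 0.0255
  (22 − 21.4118)²/21.4118 = 0.0162
χ² = 0.0178 + 0.0113 + 0.0255 + 0.0162 = 0.071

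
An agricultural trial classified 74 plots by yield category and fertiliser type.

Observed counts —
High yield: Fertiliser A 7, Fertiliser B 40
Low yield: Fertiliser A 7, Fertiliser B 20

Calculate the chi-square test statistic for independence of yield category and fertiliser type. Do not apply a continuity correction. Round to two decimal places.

1.36

Row totals: 47, 27. Column totals: 14, 60. Grand total N = 74.
Expected counts (row total × column total / N):
  High yield, Fertiliser A: 47×14/74 = 8.892
  High yield, Fertiliser B: 47×60/74 = 38.108
  Low yield, Fertiliser A: 27×14/74 = 5.108
  Low yield, Fertiliser B: 27×60/74 = 21.892
Contributions (O − E)²/E:
  (7 − 8.892)²/8.892 = 0.4026
  (40 − 38.108)²/38.108 = 0.0939
  (7 − 5.108)²/5.108 = 0.7008
  (20 − 21.892)²/21.892 = 0.1635
χ² = 0.4026 + 0.0939 + 0.7008 + 0.1635 = 1.36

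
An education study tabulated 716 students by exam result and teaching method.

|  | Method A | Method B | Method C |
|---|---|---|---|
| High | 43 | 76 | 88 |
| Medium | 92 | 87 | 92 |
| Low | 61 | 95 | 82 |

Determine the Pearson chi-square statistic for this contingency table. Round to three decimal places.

Row totals: 207, 271, 238. Column totals: 196, 258, 262. Grand total N = 716.
Expected counts (row total × column total / N):
  High, Method A: 207×196/716 = 56.6648
  High, Method B: 207×258/716 = 74.5894
  High, Method C: 207×262/716 = 75.7458
  Medium, Method A: 271×196/716 = 74.1844
  Medium, Method B: 271×258/716 = 97.6508
  Medium, Method C: 271×262/716 = 99.1648
  Low, Method A: 238×196/716 = 65.1508
  Low, Method B: 238×258/716 = 85.7598
  Low, Method C: 238×262/716 = 87.0894
Contributions (O − E)²/E:
  (43 − 56.6648)²/56.6648 = 3.2953
  (76 − 74.5894)²/74.5894 = 0.0267
  (88 − 75.7458)²/75.7458 = 1.9825
  (92 − 74.1844)²/74.1844 = 4.2785
  (87 − 97.6508)²/97.6508 = 1.1617
  (92 − 99.1648)²/99.1648 = 0.5177
  (61 − 65.1508)²/65.1508 = 0.2645
  (95 − 85.7598)²/85.7598 = 0.9956
  (82 − 87.0894)²/87.0894 = 0.2974
χ² = 3.2953 + 0.0267 + 1.9825 + 4.2785 + 1.1617 + 0.5177 + 0.2645 + 0.9956 + 0.2974 = 12.820

12.820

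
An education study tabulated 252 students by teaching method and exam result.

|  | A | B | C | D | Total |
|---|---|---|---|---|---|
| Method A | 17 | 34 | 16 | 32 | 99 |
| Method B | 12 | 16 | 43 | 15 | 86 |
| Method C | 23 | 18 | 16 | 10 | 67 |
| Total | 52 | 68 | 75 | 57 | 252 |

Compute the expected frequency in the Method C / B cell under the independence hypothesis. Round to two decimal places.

Row total (Method C) = 67; column total (B) = 68; grand total N = 252.
Expected count = (row total × column total) / N = 67 × 68 / 252 = 18.08.

18.08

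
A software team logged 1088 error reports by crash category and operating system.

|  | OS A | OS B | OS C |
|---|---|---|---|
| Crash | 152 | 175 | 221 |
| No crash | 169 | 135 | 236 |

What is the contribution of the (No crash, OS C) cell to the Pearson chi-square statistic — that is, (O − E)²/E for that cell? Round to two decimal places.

Row total (No crash) = 540; column total (OS C) = 457; N = 1088.
Expected count E = 540 × 457 / 1088 = 226.820.
Contribution = (O − E)²/E = (236 − 226.820)² / 226.820 = 0.37.

0.37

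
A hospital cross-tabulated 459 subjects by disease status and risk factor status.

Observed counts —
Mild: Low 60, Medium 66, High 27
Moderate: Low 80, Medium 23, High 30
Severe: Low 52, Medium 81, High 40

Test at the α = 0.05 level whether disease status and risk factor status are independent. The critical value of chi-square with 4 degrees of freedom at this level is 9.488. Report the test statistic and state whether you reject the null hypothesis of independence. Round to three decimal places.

Row totals: 153, 133, 173. Column totals: 192, 170, 97. Grand total N = 459.
Expected counts (row total × column total / N):
  Mild, Low: 153×192/459 = 64.0000
  Mild, Medium: 153×170/459 = 56.6667
  Mild, High: 153×97/459 = 32.3333
  Moderate, Low: 133×192/459 = 55.6340
  Moderate, Medium: 133×170/459 = 49.2593
  Moderate, High: 133×97/459 = 28.1068
  Severe, Low: 173×192/459 = 72.3660
  Severe, Medium: 173×170/459 = 64.0741
  Severe, High: 173×97/459 = 36.5599
Contributions (O − E)²/E:
  (60 − 64.0000)²/64.0000 = 0.2500
  (66 − 56.6667)²/56.6667 = 1.5372
  (27 − 32.3333)²/32.3333 = 0.8797
  (80 − 55.6340)²/55.6340 = 10.6716
  (23 − 49.2593)²/49.2593 = 13.9984
  (30 − 28.1068)²/28.1068 = 0.1275
  (52 − 72.3660)²/72.3660 = 5.7316
  (81 − 64.0741)²/64.0741 = 4.4712
  (40 − 36.5599)²/36.5599 = 0.3237
χ² = 0.2500 + 1.5372 + 0.8797 + 10.6716 + 13.9984 + 0.1275 + 5.7316 + 4.4712 + 0.3237 = 37.991
df = (3−1)(3−1) = 4. Since 37.991 > 9.488, reject the null hypothesis of independence at α = 0.05.

37.991; reject H₀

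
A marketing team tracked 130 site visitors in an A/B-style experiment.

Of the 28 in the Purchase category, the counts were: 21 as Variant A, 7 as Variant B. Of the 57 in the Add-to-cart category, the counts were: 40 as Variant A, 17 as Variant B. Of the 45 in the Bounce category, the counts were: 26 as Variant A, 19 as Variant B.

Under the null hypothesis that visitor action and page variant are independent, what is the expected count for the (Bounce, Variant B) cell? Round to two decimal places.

14.88

Row total (Bounce) = 45; column total (Variant B) = 43; grand total N = 130.
Expected count = (row total × column total) / N = 45 × 43 / 130 = 14.88.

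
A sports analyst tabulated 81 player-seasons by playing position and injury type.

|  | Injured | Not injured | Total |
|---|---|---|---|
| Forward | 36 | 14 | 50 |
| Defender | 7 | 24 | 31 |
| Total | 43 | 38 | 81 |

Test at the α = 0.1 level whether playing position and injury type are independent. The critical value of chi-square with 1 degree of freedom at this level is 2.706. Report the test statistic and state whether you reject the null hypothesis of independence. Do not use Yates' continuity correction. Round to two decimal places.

Grand total N = 81.
Expected counts (row total × column total / N):
  Forward, Injured: 50×43/81 = 26.543
  Forward, Not injured: 50×38/81 = 23.457
  Defender, Injured: 31×43/81 = 16.457
  Defender, Not injured: 31×38/81 = 14.543
Contributions (O − E)²/E:
  (36 − 26.543)²/26.543 = 3.3694
  (14 − 23.457)²/23.457 = 3.8127
  (7 − 16.457)²/16.457 = 5.4345
  (24 − 14.543)²/14.543 = 6.1497
χ² = 3.3694 + 3.8127 + 5.4345 + 6.1497 = 18.77
df = (2−1)(2−1) = 1. Since 18.77 > 2.706, reject the null hypothesis of independence at α = 0.1.

18.77; reject H₀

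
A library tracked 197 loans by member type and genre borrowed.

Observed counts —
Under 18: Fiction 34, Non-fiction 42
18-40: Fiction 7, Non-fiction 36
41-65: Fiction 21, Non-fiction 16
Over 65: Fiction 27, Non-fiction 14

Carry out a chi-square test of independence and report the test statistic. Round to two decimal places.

23.58

Row totals: 76, 43, 37, 41. Column totals: 89, 108. Grand total N = 197.
Expected counts (row total × column total / N):
  Under 18, Fiction: 76×89/197 = 34.335
  Under 18, Non-fiction: 76×108/197 = 41.665
  18-40, Fiction: 43×89/197 = 19.426
  18-40, Non-fiction: 43×108/197 = 23.574
  41-65, Fiction: 37×89/197 = 16.716
  41-65, Non-fiction: 37×108/197 = 20.284
  Over 65, Fiction: 41×89/197 = 18.523
  Over 65, Non-fiction: 41×108/197 = 22.477
Contributions (O − E)²/E:
  (34 − 34.335)²/34.335 = 0.0033
  (42 − 41.665)²/41.665 = 0.0027
  (7 − 19.426)²/19.426 = 7.9484
  (36 − 23.574)²/23.574 = 6.5498
  (21 − 16.716)²/16.716 = 1.0979
  (16 − 20.284)²/20.284 = 0.9048
  (27 − 18.523)²/18.523 = 3.8795
  (14 − 22.477)²/22.477 = 3.1970
χ² = 0.0033 + 0.0027 + 7.9484 + 6.5498 + 1.0979 + 0.9048 + 3.8795 + 3.1970 = 23.58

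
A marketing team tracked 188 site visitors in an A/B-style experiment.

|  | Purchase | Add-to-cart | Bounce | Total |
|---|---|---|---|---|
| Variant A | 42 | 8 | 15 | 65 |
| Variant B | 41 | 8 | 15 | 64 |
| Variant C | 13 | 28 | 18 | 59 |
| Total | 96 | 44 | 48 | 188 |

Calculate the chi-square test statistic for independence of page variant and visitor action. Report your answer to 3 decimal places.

Grand total N = 188.
Expected counts (row total × column total / N):
  Variant A, Purchase: 65×96/188 = 33.19149
  Variant A, Add-to-cart: 65×44/188 = 15.21277
  Variant A, Bounce: 65×48/188 = 16.59574
  Variant B, Purchase: 64×96/188 = 32.68085
  Variant B, Add-to-cart: 64×44/188 = 14.97872
  Variant B, Bounce: 64×48/188 = 16.34043
  Variant C, Purchase: 59×96/188 = 30.12766
  Variant C, Add-to-cart: 59×44/188 = 13.80851
  Variant C, Bounce: 59×48/188 = 15.06383
Contributions (O − E)²/E:
  (42 − 33.19149)²/33.19149 = 2.3376
  (8 − 15.21277)²/15.21277 = 3.4198
  (15 − 16.59574)²/16.59574 = 0.1534
  (41 − 32.68085)²/32.68085 = 2.1177
  (8 − 14.97872)²/14.97872 = 3.2514
  (15 − 16.34043)²/16.34043 = 0.1100
  (13 − 30.12766)²/30.12766 = 9.7371
  (28 − 13.80851)²/13.80851 = 14.5851
  (18 − 15.06383)²/15.06383 = 0.5723
χ² = 2.3376 + 3.4198 + 0.1534 + 2.1177 + 3.2514 + 0.1100 + 9.7371 + 14.5851 + 0.5723 = 36.284

36.284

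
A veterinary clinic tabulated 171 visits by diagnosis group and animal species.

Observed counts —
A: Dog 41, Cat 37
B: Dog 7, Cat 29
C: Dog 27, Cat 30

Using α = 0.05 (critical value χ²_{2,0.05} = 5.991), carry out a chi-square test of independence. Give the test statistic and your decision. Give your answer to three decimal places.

Row totals: 78, 36, 57. Column totals: 75, 96. Grand total N = 171.
Expected counts (row total × column total / N):
  A, Dog: 78×75/171 = 34.21053
  A, Cat: 78×96/171 = 43.78947
  B, Dog: 36×75/171 = 15.78947
  B, Cat: 36×96/171 = 20.21053
  C, Dog: 57×75/171 = 25.00000
  C, Cat: 57×96/171 = 32.00000
Contributions (O − E)²/E:
  (41 − 34.21053)²/34.21053 = 1.3474
  (37 − 43.78947)²/43.78947 = 1.0527
  (7 − 15.78947)²/15.78947 = 4.8928
  (29 − 20.21053)²/20.21053 = 3.8225
  (27 − 25.00000)²/25.00000 = 0.1600
  (30 − 32.00000)²/32.00000 = 0.1250
χ² = 1.3474 + 1.0527 + 4.8928 + 3.8225 + 0.1600 + 0.1250 = 11.400
df = (3−1)(2−1) = 2. Since 11.400 > 5.991, reject the null hypothesis of independence at α = 0.05.

11.400; reject H₀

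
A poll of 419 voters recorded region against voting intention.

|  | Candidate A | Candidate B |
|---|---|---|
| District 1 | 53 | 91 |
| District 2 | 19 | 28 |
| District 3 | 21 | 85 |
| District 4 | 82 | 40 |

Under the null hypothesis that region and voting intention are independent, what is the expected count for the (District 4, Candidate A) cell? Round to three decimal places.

50.955

Row total (District 4) = 122; column total (Candidate A) = 175; grand total N = 419.
Expected count = (row total × column total) / N = 122 × 175 / 419 = 50.955.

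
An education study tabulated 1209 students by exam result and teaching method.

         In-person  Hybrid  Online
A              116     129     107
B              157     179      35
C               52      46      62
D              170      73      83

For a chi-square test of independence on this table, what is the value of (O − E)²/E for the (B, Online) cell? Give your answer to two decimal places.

31.98

Row total (B) = 371; column total (Online) = 287; N = 1209.
Expected count E = 371 × 287 / 1209 = 88.070.
Contribution = (O − E)²/E = (35 − 88.070)² / 88.070 = 31.98.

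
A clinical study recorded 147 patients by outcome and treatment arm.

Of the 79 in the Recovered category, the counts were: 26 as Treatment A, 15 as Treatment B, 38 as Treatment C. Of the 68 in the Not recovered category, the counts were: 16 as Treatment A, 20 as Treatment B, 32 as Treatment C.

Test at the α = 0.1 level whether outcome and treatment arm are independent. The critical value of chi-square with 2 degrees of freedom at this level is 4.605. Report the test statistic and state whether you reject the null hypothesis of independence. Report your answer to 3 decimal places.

Row totals: 79, 68. Column totals: 42, 35, 70. Grand total N = 147.
Expected counts (row total × column total / N):
  Recovered, Treatment A: 79×42/147 = 22.5714
  Recovered, Treatment B: 79×35/147 = 18.8095
  Recovered, Treatment C: 79×70/147 = 37.6190
  Not recovered, Treatment A: 68×42/147 = 19.4286
  Not recovered, Treatment B: 68×35/147 = 16.1905
  Not recovered, Treatment C: 68×70/147 = 32.3810
Contributions (O − E)²/E:
  (26 − 22.5714)²/22.5714 = 0.5208
  (15 − 18.8095)²/18.8095 = 0.7715
  (38 − 37.6190)²/37.6190 = 0.0039
  (16 − 19.4286)²/19.4286 = 0.6051
  (20 − 16.1905)²/16.1905 = 0.8963
  (32 − 32.3810)²/32.3810 = 0.0045
χ² = 0.5208 + 0.7715 + 0.0039 + 0.6051 + 0.8963 + 0.0045 = 2.802
df = (2−1)(3−1) = 2. Since 2.802 < 4.605, fail to reject the null hypothesis of independence at α = 0.1.

2.802; fail to reject H₀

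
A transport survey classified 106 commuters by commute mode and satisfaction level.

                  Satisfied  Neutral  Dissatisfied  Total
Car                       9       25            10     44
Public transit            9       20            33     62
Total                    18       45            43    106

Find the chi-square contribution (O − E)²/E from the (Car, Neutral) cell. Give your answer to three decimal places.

2.139

Row total (Car) = 44; column total (Neutral) = 45; N = 106.
Expected count E = 44 × 45 / 106 = 18.6792.
Contribution = (O − E)²/E = (25 − 18.6792)² / 18.6792 = 2.139.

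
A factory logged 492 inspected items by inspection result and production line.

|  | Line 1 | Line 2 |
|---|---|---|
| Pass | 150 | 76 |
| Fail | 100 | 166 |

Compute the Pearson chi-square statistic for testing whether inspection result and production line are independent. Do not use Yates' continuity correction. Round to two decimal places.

Row totals: 226, 266. Column totals: 250, 242. Grand total N = 492.
Expected counts (row total × column total / N):
  Pass, Line 1: 226×250/492 = 114.837
  Pass, Line 2: 226×242/492 = 111.163
  Fail, Line 1: 266×250/492 = 135.163
  Fail, Line 2: 266×242/492 = 130.837
Contributions (O − E)²/E:
  (150 − 114.837)²/114.837 = 10.7669
  (76 − 111.163)²/111.163 = 11.1227
  (100 − 135.163)²/135.163 = 9.1477
  (166 − 130.837)²/130.837 = 9.4502
χ² = 10.7669 + 11.1227 + 9.1477 + 9.4502 = 40.49

40.49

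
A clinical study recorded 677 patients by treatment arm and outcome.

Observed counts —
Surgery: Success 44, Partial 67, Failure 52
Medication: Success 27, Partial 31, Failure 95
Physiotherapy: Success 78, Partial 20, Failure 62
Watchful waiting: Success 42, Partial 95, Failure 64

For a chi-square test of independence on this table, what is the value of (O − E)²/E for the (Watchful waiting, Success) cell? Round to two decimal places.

Row total (Watchful waiting) = 201; column total (Success) = 191; N = 677.
Expected count E = 201 × 191 / 677 = 56.708.
Contribution = (O − E)²/E = (42 − 56.708)² / 56.708 = 3.81.

3.81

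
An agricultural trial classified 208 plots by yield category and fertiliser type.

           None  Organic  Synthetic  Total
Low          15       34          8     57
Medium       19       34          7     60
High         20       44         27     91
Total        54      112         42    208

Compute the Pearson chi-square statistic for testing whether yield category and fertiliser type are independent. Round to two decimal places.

Grand total N = 208.
Expected counts (row total × column total / N):
  Low, None: 57×54/208 = 14.798
  Low, Organic: 57×112/208 = 30.692
  Low, Synthetic: 57×42/208 = 11.510
  Medium, None: 60×54/208 = 15.577
  Medium, Organic: 60×112/208 = 32.308
  Medium, Synthetic: 60×42/208 = 12.115
  High, None: 91×54/208 = 23.625
  High, Organic: 91×112/208 = 49.000
  High, Synthetic: 91×42/208 = 18.375
Contributions (O − E)²/E:
  (15 − 14.798)²/14.798 = 0.0028
  (34 − 30.692)²/30.692 = 0.3565
  (8 − 11.510)²/11.510 = 1.0704
  (19 − 15.577)²/15.577 = 0.7522
  (34 − 32.308)²/32.308 = 0.0886
  (7 − 12.115)²/12.115 = 2.1596
  (20 − 23.625)²/23.625 = 0.5562
  (44 − 49.000)²/49.000 = 0.5102
  (27 − 18.375)²/18.375 = 4.0485
χ² = 0.0028 + 0.3565 + 1.0704 + 0.7522 + 0.0886 + 2.1596 + 0.5562 + 0.5102 + 4.0485 = 9.55

9.55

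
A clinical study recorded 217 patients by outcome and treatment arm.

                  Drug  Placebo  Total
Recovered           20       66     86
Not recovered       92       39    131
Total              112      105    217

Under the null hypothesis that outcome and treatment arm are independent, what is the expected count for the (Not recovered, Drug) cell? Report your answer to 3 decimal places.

Row total (Not recovered) = 131; column total (Drug) = 112; grand total N = 217.
Expected count = (row total × column total) / N = 131 × 112 / 217 = 67.613.

67.613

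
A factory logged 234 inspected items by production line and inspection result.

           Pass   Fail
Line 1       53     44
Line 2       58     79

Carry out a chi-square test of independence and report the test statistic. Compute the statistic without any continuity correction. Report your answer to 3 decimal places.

3.448

Row totals: 97, 137. Column totals: 111, 123. Grand total N = 234.
Expected counts (row total × column total / N):
  Line 1, Pass: 97×111/234 = 46.0128
  Line 1, Fail: 97×123/234 = 50.9872
  Line 2, Pass: 137×111/234 = 64.9872
  Line 2, Fail: 137×123/234 = 72.0128
Contributions (O − E)²/E:
  (53 − 46.0128)²/46.0128 = 1.0610
  (44 − 50.9872)²/50.9872 = 0.9575
  (58 − 64.9872)²/64.9872 = 0.7512
  (79 − 72.0128)²/72.0128 = 0.6779
χ² = 1.0610 + 0.9575 + 0.7512 + 0.6779 = 3.448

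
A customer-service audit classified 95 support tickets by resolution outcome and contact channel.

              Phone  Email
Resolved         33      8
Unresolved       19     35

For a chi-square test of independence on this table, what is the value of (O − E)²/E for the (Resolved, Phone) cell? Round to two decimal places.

4.97

Row total (Resolved) = 41; column total (Phone) = 52; N = 95.
Expected count E = 41 × 52 / 95 = 22.442.
Contribution = (O − E)²/E = (33 − 22.442)² / 22.442 = 4.97.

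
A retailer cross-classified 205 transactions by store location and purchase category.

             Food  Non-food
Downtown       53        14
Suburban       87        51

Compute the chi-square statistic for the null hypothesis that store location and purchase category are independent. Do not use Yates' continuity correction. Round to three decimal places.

Row totals: 67, 138. Column totals: 140, 65. Grand total N = 205.
Expected counts (row total × column total / N):
  Downtown, Food: 67×140/205 = 45.7561
  Downtown, Non-food: 67×65/205 = 21.2439
  Suburban, Food: 138×140/205 = 94.2439
  Suburban, Non-food: 138×65/205 = 43.7561
Contributions (O − E)²/E:
  (53 − 45.7561)²/45.7561 = 1.1468
  (14 − 21.2439)²/21.2439 = 2.4701
  (87 − 94.2439)²/94.2439 = 0.5568
  (51 − 43.7561)²/43.7561 = 1.1992
χ² = 1.1468 + 2.4701 + 0.5568 + 1.1992 = 5.373

5.373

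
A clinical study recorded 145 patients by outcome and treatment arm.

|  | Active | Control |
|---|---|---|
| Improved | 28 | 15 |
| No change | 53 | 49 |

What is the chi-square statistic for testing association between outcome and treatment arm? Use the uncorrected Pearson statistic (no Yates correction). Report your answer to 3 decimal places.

2.123

Row totals: 43, 102. Column totals: 81, 64. Grand total N = 145.
Expected counts (row total × column total / N):
  Improved, Active: 43×81/145 = 24.0207
  Improved, Control: 43×64/145 = 18.9793
  No change, Active: 102×81/145 = 56.9793
  No change, Control: 102×64/145 = 45.0207
Contributions (O − E)²/E:
  (28 − 24.0207)²/24.0207 = 0.6592
  (15 − 18.9793)²/18.9793 = 0.8343
  (53 − 56.9793)²/56.9793 = 0.2779
  (49 − 45.0207)²/45.0207 = 0.3517
χ² = 0.6592 + 0.8343 + 0.2779 + 0.3517 = 2.123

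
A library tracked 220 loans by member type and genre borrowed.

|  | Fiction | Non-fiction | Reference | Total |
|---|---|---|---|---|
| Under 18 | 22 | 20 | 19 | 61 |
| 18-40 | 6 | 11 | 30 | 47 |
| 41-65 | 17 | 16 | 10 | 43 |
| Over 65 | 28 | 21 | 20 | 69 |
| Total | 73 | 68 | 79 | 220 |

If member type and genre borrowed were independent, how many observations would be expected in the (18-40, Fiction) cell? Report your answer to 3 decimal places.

Row total (18-40) = 47; column total (Fiction) = 73; grand total N = 220.
Expected count = (row total × column total) / N = 47 × 73 / 220 = 15.595.

15.595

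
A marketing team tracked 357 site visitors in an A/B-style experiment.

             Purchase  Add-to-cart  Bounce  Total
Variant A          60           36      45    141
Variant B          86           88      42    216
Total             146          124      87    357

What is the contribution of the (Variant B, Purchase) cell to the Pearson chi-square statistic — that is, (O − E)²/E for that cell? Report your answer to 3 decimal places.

Row total (Variant B) = 216; column total (Purchase) = 146; N = 357.
Expected count E = 216 × 146 / 357 = 88.3361.
Contribution = (O − E)²/E = (86 − 88.3361)² / 88.3361 = 0.062.

0.062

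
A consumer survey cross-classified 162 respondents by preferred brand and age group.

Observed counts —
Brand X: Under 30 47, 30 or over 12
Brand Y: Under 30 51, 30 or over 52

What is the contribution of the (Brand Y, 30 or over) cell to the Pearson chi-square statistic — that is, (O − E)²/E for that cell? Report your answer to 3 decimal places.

Row total (Brand Y) = 103; column total (30 or over) = 64; N = 162.
Expected count E = 103 × 64 / 162 = 40.6914.
Contribution = (O − E)²/E = (52 − 40.6914)² / 40.6914 = 3.143.

3.143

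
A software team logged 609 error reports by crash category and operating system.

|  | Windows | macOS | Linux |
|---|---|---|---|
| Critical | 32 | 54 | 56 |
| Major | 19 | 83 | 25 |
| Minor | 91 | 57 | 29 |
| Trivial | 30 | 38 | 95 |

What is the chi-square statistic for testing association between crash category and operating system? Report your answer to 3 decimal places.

Row totals: 142, 127, 177, 163. Column totals: 172, 232, 205. Grand total N = 609.
Expected counts (row total × column total / N):
  Critical, Windows: 142×172/609 = 40.1051
  Critical, macOS: 142×232/609 = 54.0952
  Critical, Linux: 142×205/609 = 47.7997
  Major, Windows: 127×172/609 = 35.8686
  Major, macOS: 127×232/609 = 48.3810
  Major, Linux: 127×205/609 = 42.7504
  Minor, Windows: 177×172/609 = 49.9901
  Minor, macOS: 177×232/609 = 67.4286
  Minor, Linux: 177×205/609 = 59.5813
  Trivial, Windows: 163×172/609 = 46.0361
  Trivial, macOS: 163×232/609 = 62.0952
  Trivial, Linux: 163×205/609 = 54.8686
Contributions (O − E)²/E:
  (32 − 40.1051)²/40.1051 = 1.6380
  (54 − 54.0952)²/54.0952 = 0.0002
  (56 − 47.7997)²/47.7997 = 1.4068
  (19 − 35.8686)²/35.8686 = 7.9331
  (83 − 48.3810)²/48.3810 = 24.7716
  (25 − 42.7504)²/42.7504 = 7.3701
  (91 − 49.9901)²/49.9901 = 33.6429
  (57 − 67.4286)²/67.4286 = 1.6129
  (29 − 59.5813)²/59.5813 = 15.6965
  (30 − 46.0361)²/46.0361 = 5.5860
  (38 − 62.0952)²/62.0952 = 9.3498
  (95 − 54.8686)²/54.8686 = 29.3525
χ² = 1.6380 + 0.0002 + 1.4068 + 7.9331 + 24.7716 + 7.3701 + 33.6429 + 1.6129 + 15.6965 + 5.5860 + 9.3498 + 29.3525 = 138.360

138.360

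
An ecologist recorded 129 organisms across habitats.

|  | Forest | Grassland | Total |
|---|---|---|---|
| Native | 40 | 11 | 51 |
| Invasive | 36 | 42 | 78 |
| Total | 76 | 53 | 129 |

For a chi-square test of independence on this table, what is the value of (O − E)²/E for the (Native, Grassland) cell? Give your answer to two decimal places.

Row total (Native) = 51; column total (Grassland) = 53; N = 129.
Expected count E = 51 × 53 / 129 = 20.953.
Contribution = (O − E)²/E = (11 − 20.953)² / 20.953 = 4.73.

4.73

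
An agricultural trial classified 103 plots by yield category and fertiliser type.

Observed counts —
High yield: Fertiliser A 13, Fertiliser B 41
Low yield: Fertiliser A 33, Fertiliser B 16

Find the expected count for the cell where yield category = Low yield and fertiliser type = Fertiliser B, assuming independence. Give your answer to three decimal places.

Row total (Low yield) = 49; column total (Fertiliser B) = 57; grand total N = 103.
Expected count = (row total × column total) / N = 49 × 57 / 103 = 27.117.

27.117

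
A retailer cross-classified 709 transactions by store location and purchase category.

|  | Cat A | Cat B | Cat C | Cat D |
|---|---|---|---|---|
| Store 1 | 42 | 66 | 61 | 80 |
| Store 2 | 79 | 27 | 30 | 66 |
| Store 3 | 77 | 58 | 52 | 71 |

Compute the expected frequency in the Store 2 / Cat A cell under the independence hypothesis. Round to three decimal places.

56.412

Row total (Store 2) = 202; column total (Cat A) = 198; grand total N = 709.
Expected count = (row total × column total) / N = 202 × 198 / 709 = 56.412.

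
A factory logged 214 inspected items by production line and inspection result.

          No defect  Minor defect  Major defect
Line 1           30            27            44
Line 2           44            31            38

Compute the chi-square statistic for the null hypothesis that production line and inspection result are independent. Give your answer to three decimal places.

Row totals: 101, 113. Column totals: 74, 58, 82. Grand total N = 214.
Expected counts (row total × column total / N):
  Line 1, No defect: 101×74/214 = 34.9252
  Line 1, Minor defect: 101×58/214 = 27.3738
  Line 1, Major defect: 101×82/214 = 38.7009
  Line 2, No defect: 113×74/214 = 39.0748
  Line 2, Minor defect: 113×58/214 = 30.6262
  Line 2, Major defect: 113×82/214 = 43.2991
Contributions (O − E)²/E:
  (30 − 34.9252)²/34.9252 = 0.6946
  (27 − 27.3738)²/27.3738 = 0.0051
  (44 − 38.7009)²/38.7009 = 0.7256
  (44 − 39.0748)²/39.0748 = 0.6208
  (31 − 30.6262)²/30.6262 = 0.0046
  (38 − 43.2991)²/43.2991 = 0.6485
χ² = 0.6946 + 0.0051 + 0.7256 + 0.6208 + 0.0046 + 0.6485 = 2.699

2.699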